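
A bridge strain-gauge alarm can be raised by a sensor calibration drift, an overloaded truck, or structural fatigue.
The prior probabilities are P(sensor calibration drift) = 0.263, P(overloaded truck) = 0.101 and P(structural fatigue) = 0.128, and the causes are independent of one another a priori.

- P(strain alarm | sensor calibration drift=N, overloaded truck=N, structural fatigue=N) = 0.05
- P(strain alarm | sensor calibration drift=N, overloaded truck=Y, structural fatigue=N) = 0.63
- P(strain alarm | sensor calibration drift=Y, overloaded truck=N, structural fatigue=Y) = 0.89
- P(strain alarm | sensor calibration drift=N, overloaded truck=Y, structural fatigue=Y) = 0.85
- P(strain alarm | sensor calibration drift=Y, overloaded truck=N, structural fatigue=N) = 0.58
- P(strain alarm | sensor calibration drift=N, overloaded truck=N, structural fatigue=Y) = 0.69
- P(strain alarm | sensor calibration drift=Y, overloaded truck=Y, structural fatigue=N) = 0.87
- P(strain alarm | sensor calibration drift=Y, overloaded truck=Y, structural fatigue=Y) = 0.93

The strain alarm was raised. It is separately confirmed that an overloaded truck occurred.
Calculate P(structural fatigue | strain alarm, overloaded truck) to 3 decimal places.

P(structural fatigue | strain alarm, overloaded truck) ≈ 0.156

Weight on structural fatigue=true, given the evidence: 0.080186 + 0.031308 = 0.111494
Normalizer over all consistent configurations: 0.63*0.737*0.872 + 0.85*0.737*0.128 + 0.87*0.263*0.872 + 0.93*0.263*0.128 = 0.715894
P(structural fatigue | strain alarm, overloaded truck) = 0.111494/0.715894 ≈ 0.156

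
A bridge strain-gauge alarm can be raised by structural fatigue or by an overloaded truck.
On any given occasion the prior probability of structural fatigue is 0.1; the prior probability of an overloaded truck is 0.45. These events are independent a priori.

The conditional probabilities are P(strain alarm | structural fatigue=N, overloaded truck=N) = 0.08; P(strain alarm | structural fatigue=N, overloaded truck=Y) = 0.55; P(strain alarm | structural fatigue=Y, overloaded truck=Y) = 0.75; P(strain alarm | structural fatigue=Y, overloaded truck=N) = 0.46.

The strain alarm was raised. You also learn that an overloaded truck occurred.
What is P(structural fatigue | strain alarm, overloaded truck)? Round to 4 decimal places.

P(structural fatigue | strain alarm, overloaded truck) ≈ 0.1316

P(strain alarm | overloaded truck) = 0.55×0.9 + 0.75×0.1 = 0.495000 + 0.075000 = 0.570000
The structural fatigue-present share is 0.75×0.1 = 0.075000.
So P(structural fatigue | strain alarm, overloaded truck) = 0.075000/0.570000 ≈ 0.1316.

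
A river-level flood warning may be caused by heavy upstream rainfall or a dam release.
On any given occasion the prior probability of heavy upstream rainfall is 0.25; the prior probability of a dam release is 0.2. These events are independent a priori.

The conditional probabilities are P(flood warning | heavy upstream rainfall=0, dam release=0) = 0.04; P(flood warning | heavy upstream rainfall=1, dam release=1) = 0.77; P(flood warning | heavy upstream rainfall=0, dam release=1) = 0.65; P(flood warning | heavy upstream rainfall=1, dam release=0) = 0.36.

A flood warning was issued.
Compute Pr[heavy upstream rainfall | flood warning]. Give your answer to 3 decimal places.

P(flood warning) = 0.04×0.75×0.8 + 0.65×0.75×0.2 + 0.36×0.25×0.8 + 0.77×0.25×0.2 = 0.024000 + 0.097500 + 0.072000 + 0.038500 = 0.232000
Restricting to configurations with heavy upstream rainfall present: 0.072000 + 0.038500 = 0.110500.
So P(heavy upstream rainfall | flood warning) = 0.110500/0.232000 ≈ 0.476.

Pr[heavy upstream rainfall | flood warning] ≈ 0.476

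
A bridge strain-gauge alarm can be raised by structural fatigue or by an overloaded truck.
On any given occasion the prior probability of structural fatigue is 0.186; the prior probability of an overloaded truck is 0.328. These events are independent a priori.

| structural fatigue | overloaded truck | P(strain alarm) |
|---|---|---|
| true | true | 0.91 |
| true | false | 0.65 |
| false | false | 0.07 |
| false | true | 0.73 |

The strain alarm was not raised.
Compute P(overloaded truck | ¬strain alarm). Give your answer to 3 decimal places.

P(overloaded truck | ¬strain alarm) ≈ 0.123

By total probability over the 4 (structural fatigue, overloaded truck) configurations:
  P(¬strain alarm) = 0.93·0.814·0.672 + 0.27·0.814·0.328 + 0.35·0.186·0.672 + 0.09·0.186·0.328
        = 0.508717 + 0.072088 + 0.043747 + 0.005491 = 0.630043
The terms with overloaded truck present sum to 0.077579, so
  P(overloaded truck | ¬strain alarm) = 0.077579 / 0.630043 ≈ 0.123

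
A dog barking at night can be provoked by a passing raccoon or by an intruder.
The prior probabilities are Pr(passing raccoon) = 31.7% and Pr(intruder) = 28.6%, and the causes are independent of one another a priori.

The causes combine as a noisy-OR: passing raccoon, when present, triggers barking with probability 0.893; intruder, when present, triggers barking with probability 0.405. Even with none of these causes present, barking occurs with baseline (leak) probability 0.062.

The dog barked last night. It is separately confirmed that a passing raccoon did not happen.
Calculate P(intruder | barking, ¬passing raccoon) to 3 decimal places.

P(intruder | barking, ¬passing raccoon) ≈ 0.741

Under noisy-OR, P(barking | causes) = 1 − (1−0.062)·∏(1−qᵢ) over the active causes.
For the numerator, keep only intruder=true terms: 0.44189*0.286 = 0.126381
Normalizer over all consistent configurations: 0.062*0.714 + 0.44189*0.286 = 0.170649
P(intruder | barking, ¬passing raccoon) = 0.126381/0.170649 ≈ 0.741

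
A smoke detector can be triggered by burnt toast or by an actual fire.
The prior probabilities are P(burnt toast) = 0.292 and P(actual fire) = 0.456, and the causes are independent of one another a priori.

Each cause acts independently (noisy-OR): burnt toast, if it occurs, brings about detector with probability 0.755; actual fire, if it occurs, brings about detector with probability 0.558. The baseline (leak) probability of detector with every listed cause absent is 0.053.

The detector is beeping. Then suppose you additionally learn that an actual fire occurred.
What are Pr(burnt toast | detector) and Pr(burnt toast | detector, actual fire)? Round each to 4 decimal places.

Pr(burnt toast | detector) ≈ 0.5371; Pr(burnt toast | detector, actual fire) ≈ 0.3890

Under noisy-OR, P(detector | causes) = 1 − (1−0.053)·∏(1−qᵢ) over the active causes.
Enumerate the 4 (burnt toast, actual fire) configurations and weight by the priors:
  P(detector) = 0.053·0.708·0.544 + 0.581426·0.708·0.456 + 0.767985·0.292·0.544 + 0.897449·0.292·0.456
        = 0.020413 + 0.187712 + 0.121993 + 0.119497 = 0.449615
The terms with burnt toast present sum to 0.241490, so
  P(burnt toast | detector) = 0.241490 / 0.449615 ≈ 0.5371

With the extra evidence:
P(detector | actual fire) = 0.581426·0.708 + 0.897449·0.292 = 0.411650 + 0.262055 = 0.673705
Of this, 0.262055 comes from 0.897449·0.292 (the burnt toast=true cases).
P(burnt toast | detector, actual fire) = 0.262055 / 0.673705 ≈ 0.3890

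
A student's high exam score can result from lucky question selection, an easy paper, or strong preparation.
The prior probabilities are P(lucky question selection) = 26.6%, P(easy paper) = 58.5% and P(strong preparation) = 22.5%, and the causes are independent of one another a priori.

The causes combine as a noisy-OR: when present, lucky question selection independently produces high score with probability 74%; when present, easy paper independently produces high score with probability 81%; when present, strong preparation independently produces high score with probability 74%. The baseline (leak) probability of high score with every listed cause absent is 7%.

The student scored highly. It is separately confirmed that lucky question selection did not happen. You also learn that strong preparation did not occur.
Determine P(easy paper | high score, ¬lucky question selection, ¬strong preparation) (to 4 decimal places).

Under noisy-OR, P(high score | causes) = 1 − (1−0.07)·∏(1−qᵢ) over the active causes.
Enumerate both values of easy paper and weight by the priors:
  P(high score | ¬lucky question selection, ¬strong preparation) = 0.07·0.415 + 0.8233·0.585
        = 0.029050 + 0.481631 = 0.510681
Keeping only the easy paper-present terms gives 0.481631, so
  P(easy paper | high score, ¬lucky question selection, ¬strong preparation) = 0.481631 / 0.510681 ≈ 0.9431

P(easy paper | high score, ¬lucky question selection, ¬strong preparation) ≈ 0.9431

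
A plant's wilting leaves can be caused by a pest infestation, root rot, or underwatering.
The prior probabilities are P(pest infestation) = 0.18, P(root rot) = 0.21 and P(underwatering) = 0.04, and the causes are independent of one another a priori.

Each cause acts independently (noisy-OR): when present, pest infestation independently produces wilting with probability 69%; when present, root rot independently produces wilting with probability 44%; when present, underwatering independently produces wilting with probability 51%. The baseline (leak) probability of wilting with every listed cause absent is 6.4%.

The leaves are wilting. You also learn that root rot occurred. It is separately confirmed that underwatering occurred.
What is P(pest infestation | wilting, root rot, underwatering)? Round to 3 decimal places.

P(pest infestation | wilting, root rot, underwatering) ≈ 0.214

Under noisy-OR, P(wilting | causes) = 1 − (1−0.064)·∏(1−qᵢ) over the active causes.
P(wilting | root rot, underwatering) = 0.743162·0.82 + 0.92038·0.18 = 0.609393 + 0.165668 = 0.775061
The pest infestation-present share is 0.92038·0.18 = 0.165668.
So P(pest infestation | wilting, root rot, underwatering) = 0.165668/0.775061 ≈ 0.214.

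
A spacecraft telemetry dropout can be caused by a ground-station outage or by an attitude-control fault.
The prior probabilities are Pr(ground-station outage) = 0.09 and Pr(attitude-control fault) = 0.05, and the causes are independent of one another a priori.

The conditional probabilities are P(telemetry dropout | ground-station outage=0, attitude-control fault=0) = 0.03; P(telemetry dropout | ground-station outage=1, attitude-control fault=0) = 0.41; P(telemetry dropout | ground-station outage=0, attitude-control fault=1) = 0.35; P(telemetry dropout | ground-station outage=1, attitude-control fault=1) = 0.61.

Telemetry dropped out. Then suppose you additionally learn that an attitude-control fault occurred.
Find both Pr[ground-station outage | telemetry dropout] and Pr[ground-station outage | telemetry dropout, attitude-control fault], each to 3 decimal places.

Enumerate the 4 (ground-station outage, attitude-control fault) configurations and weight by the priors:
  P(telemetry dropout) = 0.03×0.91×0.95 + 0.35×0.91×0.05 + 0.41×0.09×0.95 + 0.61×0.09×0.05
        = 0.025935 + 0.015925 + 0.035055 + 0.002745 = 0.079660
The terms with ground-station outage present sum to 0.037800, so
  P(ground-station outage | telemetry dropout) = 0.037800 / 0.079660 ≈ 0.475

Now condition on the additional information:
P(telemetry dropout | attitude-control fault) = 0.35×0.91 + 0.61×0.09 = 0.318500 + 0.054900 = 0.373400
Of this, 0.054900 comes from 0.61×0.09 (the ground-station outage=true cases).
Hence the posterior is 0.054900/0.373400 ≈ 0.147.
— attitude-control fault explains away the evidence for ground-station outage.

Pr[ground-station outage | telemetry dropout] ≈ 0.475; Pr[ground-station outage | telemetry dropout, attitude-control fault] ≈ 0.147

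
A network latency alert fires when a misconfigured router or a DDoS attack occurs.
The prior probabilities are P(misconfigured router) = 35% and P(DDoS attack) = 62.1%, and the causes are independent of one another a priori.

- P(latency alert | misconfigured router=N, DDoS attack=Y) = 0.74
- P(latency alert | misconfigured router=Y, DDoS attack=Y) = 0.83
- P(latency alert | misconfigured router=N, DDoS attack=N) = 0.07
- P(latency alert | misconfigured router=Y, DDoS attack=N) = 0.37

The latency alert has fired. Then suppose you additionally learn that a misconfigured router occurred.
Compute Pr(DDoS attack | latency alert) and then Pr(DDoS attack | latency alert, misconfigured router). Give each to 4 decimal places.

Numerator (weight on configurations with DDoS attack): 0.298701 + 0.180400 = 0.479101
Denominator P(latency alert): 0.07×0.65×0.379 + 0.74×0.65×0.621 + 0.37×0.35×0.379 + 0.83×0.35×0.621 = 0.545426
Posterior = 0.479101 / 0.545426 ≈ 0.8784

With the extra evidence:
Enumerate both values of DDoS attack and weight by the priors:
  P(latency alert | misconfigured router) = 0.37*0.379 + 0.83*0.621
        = 0.140230 + 0.515430 = 0.655660
The terms with DDoS attack present sum to 0.515430, so
  P(DDoS attack | latency alert, misconfigured router) = 0.515430 / 0.655660 ≈ 0.7861
— misconfigured router explains away the evidence for DDoS attack.

Pr(DDoS attack | latency alert) ≈ 0.8784; Pr(DDoS attack | latency alert, misconfigured router) ≈ 0.7861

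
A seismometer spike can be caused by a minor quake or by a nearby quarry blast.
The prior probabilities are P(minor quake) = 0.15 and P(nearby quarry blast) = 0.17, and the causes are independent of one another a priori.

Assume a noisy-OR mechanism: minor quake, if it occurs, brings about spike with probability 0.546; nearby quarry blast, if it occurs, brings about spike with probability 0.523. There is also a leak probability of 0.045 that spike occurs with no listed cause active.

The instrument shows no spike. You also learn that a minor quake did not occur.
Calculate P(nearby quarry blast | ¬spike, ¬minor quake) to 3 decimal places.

P(nearby quarry blast | ¬spike, ¬minor quake) ≈ 0.089

Under noisy-OR, P(spike | causes) = 1 − (1−0.045)·∏(1−qᵢ) over the active causes.
Weight on nearby quarry blast=true, given the evidence: 0.455535*0.17 = 0.077441
Normalizer over all consistent configurations: 0.955*0.83 + 0.455535*0.17 = 0.870091
P(nearby quarry blast | ¬spike, ¬minor quake) = 0.077441/0.870091 ≈ 0.089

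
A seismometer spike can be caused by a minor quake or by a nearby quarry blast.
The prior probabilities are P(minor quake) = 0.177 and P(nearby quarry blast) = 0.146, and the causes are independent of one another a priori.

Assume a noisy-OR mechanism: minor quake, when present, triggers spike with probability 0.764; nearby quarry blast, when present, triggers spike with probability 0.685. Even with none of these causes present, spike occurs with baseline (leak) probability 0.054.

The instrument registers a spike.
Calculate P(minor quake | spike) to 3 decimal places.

Under noisy-OR, P(spike | causes) = 1 − (1−0.054)·∏(1−qᵢ) over the active causes.
For the numerator, keep only minor quake=true terms: 0.117411 + 0.024025 = 0.141436
The normalizing constant is 0.054·0.823·0.854 + 0.70201·0.823·0.146 + 0.776744·0.177·0.854 + 0.929674·0.177·0.146 = 0.263741
P(minor quake | spike) = 0.141436/0.263741 ≈ 0.536

P(minor quake | spike) ≈ 0.536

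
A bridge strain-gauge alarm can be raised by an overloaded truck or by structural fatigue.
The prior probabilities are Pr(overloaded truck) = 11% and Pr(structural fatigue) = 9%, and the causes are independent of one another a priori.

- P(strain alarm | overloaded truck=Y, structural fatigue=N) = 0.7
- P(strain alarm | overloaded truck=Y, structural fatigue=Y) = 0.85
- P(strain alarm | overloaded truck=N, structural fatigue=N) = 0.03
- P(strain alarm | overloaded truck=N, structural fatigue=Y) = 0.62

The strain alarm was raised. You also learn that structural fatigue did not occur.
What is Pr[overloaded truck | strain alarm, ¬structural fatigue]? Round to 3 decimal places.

P(strain alarm | ¬structural fatigue) = 0.03×0.89 + 0.7×0.11 = 0.026700 + 0.077000 = 0.103700
Restricting to configurations with overloaded truck present: 0.7×0.11 = 0.077000.
Hence the posterior is 0.077000/0.103700 ≈ 0.743.

Pr[overloaded truck | strain alarm, ¬structural fatigue] ≈ 0.743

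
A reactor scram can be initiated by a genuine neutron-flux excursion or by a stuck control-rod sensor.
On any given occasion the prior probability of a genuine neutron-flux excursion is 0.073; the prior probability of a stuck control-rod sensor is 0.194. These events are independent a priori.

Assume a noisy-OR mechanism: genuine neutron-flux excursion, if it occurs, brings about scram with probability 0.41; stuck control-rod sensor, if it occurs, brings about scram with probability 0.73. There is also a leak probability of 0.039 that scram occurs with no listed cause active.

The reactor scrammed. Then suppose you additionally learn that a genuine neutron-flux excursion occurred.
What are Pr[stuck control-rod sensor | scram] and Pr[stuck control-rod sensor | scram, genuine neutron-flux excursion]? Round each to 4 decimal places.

Under noisy-OR, P(scram | causes) = 1 − (1−0.039)·∏(1−qᵢ) over the active causes.
P(scram) = 0.039*0.927*0.806 + 0.74053*0.927*0.194 + 0.43301*0.073*0.806 + 0.846913*0.073*0.194 = 0.029139 + 0.133175 + 0.025477 + 0.011994 = 0.199785
Of this, 0.145169 comes from 0.133175 + 0.011994 (the stuck control-rod sensor=true cases).
So P(stuck control-rod sensor | scram) = 0.145169/0.199785 ≈ 0.7266.

With the extra evidence:
P(scram | genuine neutron-flux excursion) = 0.43301·0.806 + 0.846913·0.194 = 0.349006 + 0.164301 = 0.513307
Restricting to configurations with stuck control-rod sensor present: 0.846913·0.194 = 0.164301.
So P(stuck control-rod sensor | scram, genuine neutron-flux excursion) = 0.164301/0.513307 ≈ 0.3201.
This is intercausal reasoning (explaining away): once genuine neutron-flux excursion accounts for the scram, stuck control-rod sensor becomes less likely.

Pr[stuck control-rod sensor | scram] ≈ 0.7266; Pr[stuck control-rod sensor | scram, genuine neutron-flux excursion] ≈ 0.3201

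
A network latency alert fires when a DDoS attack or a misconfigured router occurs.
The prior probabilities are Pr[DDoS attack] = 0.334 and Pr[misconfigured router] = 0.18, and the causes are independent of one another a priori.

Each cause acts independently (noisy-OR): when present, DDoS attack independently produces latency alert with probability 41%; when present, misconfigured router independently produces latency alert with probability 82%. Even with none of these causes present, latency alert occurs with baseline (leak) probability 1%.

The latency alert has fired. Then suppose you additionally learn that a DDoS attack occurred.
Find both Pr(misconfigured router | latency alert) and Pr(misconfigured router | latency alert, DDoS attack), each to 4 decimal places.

Under noisy-OR, P(latency alert | causes) = 1 − (1−0.01)·∏(1−qᵢ) over the active causes.
P(latency alert) = 0.01·0.666·0.82 + 0.8218·0.666·0.18 + 0.4159·0.334·0.82 + 0.894862·0.334·0.18 = 0.005461 + 0.098517 + 0.113907 + 0.053799 = 0.271684
Restricting to configurations with misconfigured router present: 0.098517 + 0.053799 = 0.152316.
Hence the posterior is 0.152316/0.271684 ≈ 0.5606.

Now condition on the additional information:
Enumerate both values of misconfigured router and weight by the priors:
  P(latency alert | DDoS attack) = 0.4159×0.82 + 0.894862×0.18
        = 0.341038 + 0.161075 = 0.502113
Configurations with misconfigured router contribute 0.161075, so
  P(misconfigured router | latency alert, DDoS attack) = 0.161075 / 0.502113 ≈ 0.3208
— DDoS attack explains away the evidence for misconfigured router.

Pr(misconfigured router | latency alert) ≈ 0.5606; Pr(misconfigured router | latency alert, DDoS attack) ≈ 0.3208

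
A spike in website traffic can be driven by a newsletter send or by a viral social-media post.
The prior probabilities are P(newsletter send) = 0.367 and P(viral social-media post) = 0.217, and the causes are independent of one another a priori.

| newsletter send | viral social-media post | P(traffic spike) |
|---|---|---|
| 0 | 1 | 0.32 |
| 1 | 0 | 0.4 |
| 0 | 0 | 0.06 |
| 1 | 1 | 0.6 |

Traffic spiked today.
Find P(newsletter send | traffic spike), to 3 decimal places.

P(newsletter send | traffic spike) ≈ 0.688

For the numerator, keep only newsletter send=true terms: 0.114944 + 0.047783 = 0.162727
The normalizing constant is 0.06*0.633*0.783 + 0.32*0.633*0.217 + 0.4*0.367*0.783 + 0.6*0.367*0.217 = 0.236421
P(newsletter send | traffic spike) = 0.162727/0.236421 ≈ 0.688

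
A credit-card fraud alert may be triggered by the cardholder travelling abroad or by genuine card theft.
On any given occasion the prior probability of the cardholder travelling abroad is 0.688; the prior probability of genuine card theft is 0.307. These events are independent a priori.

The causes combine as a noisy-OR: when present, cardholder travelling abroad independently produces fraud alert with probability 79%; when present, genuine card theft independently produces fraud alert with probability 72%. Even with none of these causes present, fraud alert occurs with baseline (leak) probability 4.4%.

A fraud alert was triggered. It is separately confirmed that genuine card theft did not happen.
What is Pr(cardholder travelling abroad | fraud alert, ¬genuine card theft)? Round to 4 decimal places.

Under noisy-OR, P(fraud alert | causes) = 1 − (1−0.044)·∏(1−qᵢ) over the active causes.
Enumerate both values of cardholder travelling abroad and weight by the priors:
  P(fraud alert | ¬genuine card theft) = 0.044·0.312 + 0.79924·0.688
        = 0.013728 + 0.549877 = 0.563605
Keeping only the cardholder travelling abroad-present terms gives 0.549877, so
  P(cardholder travelling abroad | fraud alert, ¬genuine card theft) = 0.549877 / 0.563605 ≈ 0.9756

Pr(cardholder travelling abroad | fraud alert, ¬genuine card theft) ≈ 0.9756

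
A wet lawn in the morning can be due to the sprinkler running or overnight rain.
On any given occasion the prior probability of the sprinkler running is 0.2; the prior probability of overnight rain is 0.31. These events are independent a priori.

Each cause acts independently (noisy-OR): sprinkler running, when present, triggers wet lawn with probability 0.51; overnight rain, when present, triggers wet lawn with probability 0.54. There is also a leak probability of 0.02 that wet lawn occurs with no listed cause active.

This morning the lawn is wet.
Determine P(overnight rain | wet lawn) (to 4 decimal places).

P(overnight rain | wet lawn) ≈ 0.6903

Under noisy-OR, P(wet lawn | causes) = 1 − (1−0.02)·∏(1−qᵢ) over the active causes.
P(wet lawn) = 0.02*0.8*0.69 + 0.5492*0.8*0.31 + 0.5198*0.2*0.69 + 0.779108*0.2*0.31 = 0.011040 + 0.136202 + 0.071732 + 0.048305 = 0.267279
Restricting to configurations with overnight rain present: 0.136202 + 0.048305 = 0.184507.
Hence the posterior is 0.184507/0.267279 ≈ 0.6903.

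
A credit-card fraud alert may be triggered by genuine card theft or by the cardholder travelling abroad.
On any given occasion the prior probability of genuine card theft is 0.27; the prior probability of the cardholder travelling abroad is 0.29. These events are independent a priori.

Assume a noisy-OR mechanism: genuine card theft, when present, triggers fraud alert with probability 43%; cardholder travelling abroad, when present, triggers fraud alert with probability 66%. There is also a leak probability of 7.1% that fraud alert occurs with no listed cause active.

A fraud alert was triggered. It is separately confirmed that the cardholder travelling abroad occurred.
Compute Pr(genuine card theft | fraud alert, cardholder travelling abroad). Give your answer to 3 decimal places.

Under noisy-OR, P(fraud alert | causes) = 1 − (1−0.071)·∏(1−qᵢ) over the active causes.
P(fraud alert | cardholder travelling abroad) = 0.68414·0.73 + 0.81996·0.27 = 0.499422 + 0.221389 = 0.720811
Of this, 0.221389 comes from 0.81996·0.27 (the genuine card theft=true cases).
P(genuine card theft | fraud alert, cardholder travelling abroad) = 0.221389 / 0.720811 ≈ 0.307

Pr(genuine card theft | fraud alert, cardholder travelling abroad) ≈ 0.307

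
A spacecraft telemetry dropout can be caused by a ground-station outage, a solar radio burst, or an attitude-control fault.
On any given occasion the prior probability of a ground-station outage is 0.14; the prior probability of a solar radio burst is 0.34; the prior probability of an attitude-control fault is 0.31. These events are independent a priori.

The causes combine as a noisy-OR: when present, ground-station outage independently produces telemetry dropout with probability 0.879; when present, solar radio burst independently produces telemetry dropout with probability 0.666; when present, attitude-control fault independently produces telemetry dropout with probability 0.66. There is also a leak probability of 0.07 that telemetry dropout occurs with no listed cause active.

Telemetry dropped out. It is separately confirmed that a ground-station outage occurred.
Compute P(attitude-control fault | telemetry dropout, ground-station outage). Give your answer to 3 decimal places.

P(attitude-control fault | telemetry dropout, ground-station outage) ≈ 0.323

Under noisy-OR, P(telemetry dropout | causes) = 1 − (1−0.07)·∏(1−qᵢ) over the active causes.
For the numerator, keep only attitude-control fault=true terms: 0.196772 + 0.104053 = 0.300825
Normalizer over all consistent configurations: 0.88747·0.66·0.69 + 0.96174·0.66·0.31 + 0.962415·0.34·0.69 + 0.987221·0.34·0.31 = 0.930762
Posterior = 0.300825 / 0.930762 ≈ 0.323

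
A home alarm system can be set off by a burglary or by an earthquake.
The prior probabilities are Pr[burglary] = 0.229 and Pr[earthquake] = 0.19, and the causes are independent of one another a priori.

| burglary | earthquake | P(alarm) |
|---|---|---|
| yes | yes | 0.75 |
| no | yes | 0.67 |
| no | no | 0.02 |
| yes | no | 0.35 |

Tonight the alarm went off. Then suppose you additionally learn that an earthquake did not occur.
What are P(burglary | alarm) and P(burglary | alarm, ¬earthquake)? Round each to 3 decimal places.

P(burglary | alarm) ≈ 0.469; P(burglary | alarm, ¬earthquake) ≈ 0.839

Weight on burglary=true, given the evidence: 0.064922 + 0.032633 = 0.097555
The normalizing constant is 0.02·0.771·0.81 + 0.67·0.771·0.19 + 0.35·0.229·0.81 + 0.75·0.229·0.19 = 0.208193
P(burglary | alarm) = 0.097555/0.208193 ≈ 0.469

Now also conditioning on earthquake≠true:
By total probability over both values of burglary:
  P(alarm | ¬earthquake) = 0.02*0.771 + 0.35*0.229
        = 0.015420 + 0.080150 = 0.095570
The terms with burglary present sum to 0.080150, so
  P(burglary | alarm, ¬earthquake) = 0.080150 / 0.095570 ≈ 0.839
Ruling out earthquake raises the posterior on burglary — the flip side of explaining away.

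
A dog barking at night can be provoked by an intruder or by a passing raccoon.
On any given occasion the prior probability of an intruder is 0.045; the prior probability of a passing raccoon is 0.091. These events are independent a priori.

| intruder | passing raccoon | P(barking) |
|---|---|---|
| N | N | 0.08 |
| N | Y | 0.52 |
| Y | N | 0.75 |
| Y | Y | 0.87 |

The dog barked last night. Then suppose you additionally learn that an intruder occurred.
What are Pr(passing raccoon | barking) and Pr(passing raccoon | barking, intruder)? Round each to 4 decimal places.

P(barking) = 0.08·0.955·0.909 + 0.52·0.955·0.091 + 0.75·0.045·0.909 + 0.87·0.045·0.091 = 0.069448 + 0.045191 + 0.030679 + 0.003563 = 0.148881
Of this, 0.048754 comes from 0.045191 + 0.003563 (the passing raccoon=true cases).
P(passing raccoon | barking) = 0.048754 / 0.148881 ≈ 0.3275

With the extra evidence:
Weight on passing raccoon=true, given the evidence: 0.87*0.091 = 0.079170
The normalizing constant is 0.75*0.909 + 0.87*0.091 = 0.760920
Posterior = 0.079170 / 0.760920 ≈ 0.1040
The drop from 0.3275 to 0.1040 is the explaining-away (discounting) effect.

Pr(passing raccoon | barking) ≈ 0.3275; Pr(passing raccoon | barking, intruder) ≈ 0.1040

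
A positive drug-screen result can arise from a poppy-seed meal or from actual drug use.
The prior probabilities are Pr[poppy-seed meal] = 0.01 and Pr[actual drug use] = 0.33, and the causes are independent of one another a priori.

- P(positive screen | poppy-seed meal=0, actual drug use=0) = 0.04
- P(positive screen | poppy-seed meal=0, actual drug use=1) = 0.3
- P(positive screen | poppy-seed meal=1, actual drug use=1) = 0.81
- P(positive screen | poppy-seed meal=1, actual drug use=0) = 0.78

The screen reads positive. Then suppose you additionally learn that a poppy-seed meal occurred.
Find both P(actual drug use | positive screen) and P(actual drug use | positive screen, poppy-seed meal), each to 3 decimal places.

P(actual drug use | positive screen) ≈ 0.760; P(actual drug use | positive screen, poppy-seed meal) ≈ 0.338

Enumerate the 4 (poppy-seed meal, actual drug use) configurations and weight by the priors:
  P(positive screen) = 0.04·0.99·0.67 + 0.3·0.99·0.33 + 0.78·0.01·0.67 + 0.81·0.01·0.33
        = 0.026532 + 0.098010 + 0.005226 + 0.002673 = 0.132441
The terms with actual drug use present sum to 0.100683, so
  P(actual drug use | positive screen) = 0.100683 / 0.132441 ≈ 0.760

With the extra evidence:
P(positive screen | poppy-seed meal) = 0.78×0.67 + 0.81×0.33 = 0.522600 + 0.267300 = 0.789900
Of this, 0.267300 comes from 0.81×0.33 (the actual drug use=true cases).
So P(actual drug use | positive screen, poppy-seed meal) = 0.267300/0.789900 ≈ 0.338.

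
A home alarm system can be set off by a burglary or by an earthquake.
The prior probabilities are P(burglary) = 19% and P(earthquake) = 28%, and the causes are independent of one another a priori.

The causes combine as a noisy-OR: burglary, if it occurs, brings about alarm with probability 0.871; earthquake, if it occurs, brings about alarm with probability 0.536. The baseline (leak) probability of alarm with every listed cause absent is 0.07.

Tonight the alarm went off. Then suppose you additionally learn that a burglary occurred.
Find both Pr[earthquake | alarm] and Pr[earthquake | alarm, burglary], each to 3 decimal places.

Pr[earthquake | alarm] ≈ 0.526; Pr[earthquake | alarm, burglary] ≈ 0.294

Under noisy-OR, P(alarm | causes) = 1 − (1−0.07)·∏(1−qᵢ) over the active causes.
Enumerate the 4 (burglary, earthquake) configurations and weight by the priors:
  P(alarm) = 0.07×0.81×0.72 + 0.56848×0.81×0.28 + 0.88003×0.19×0.72 + 0.944334×0.19×0.28
        = 0.040824 + 0.128931 + 0.120388 + 0.050239 = 0.340382
Keeping only the earthquake-present terms gives 0.179170, so
  P(earthquake | alarm) = 0.179170 / 0.340382 ≈ 0.526

Now condition on the additional information:
Weight on earthquake=true, given the evidence: 0.944334*0.28 = 0.264414
Denominator P(alarm | burglary): 0.88003*0.72 + 0.944334*0.28 = 0.898036
P(earthquake | alarm, burglary) = 0.264414/0.898036 ≈ 0.294
— burglary explains away the evidence for earthquake.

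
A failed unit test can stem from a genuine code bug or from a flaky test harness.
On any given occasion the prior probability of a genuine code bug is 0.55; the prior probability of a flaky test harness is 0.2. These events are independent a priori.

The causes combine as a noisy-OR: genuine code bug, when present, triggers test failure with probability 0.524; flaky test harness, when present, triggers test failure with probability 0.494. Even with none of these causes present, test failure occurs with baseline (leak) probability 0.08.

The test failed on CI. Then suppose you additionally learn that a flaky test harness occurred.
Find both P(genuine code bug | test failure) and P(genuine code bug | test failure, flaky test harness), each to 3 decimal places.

P(genuine code bug | test failure) ≈ 0.812; P(genuine code bug | test failure, flaky test harness) ≈ 0.640

Under noisy-OR, P(test failure | causes) = 1 − (1−0.08)·∏(1−qᵢ) over the active causes.
For the numerator, keep only genuine code bug=true terms: 0.247315 + 0.085625 = 0.332940
Normalizer over all consistent configurations: 0.08·0.45·0.8 + 0.53448·0.45·0.2 + 0.56208·0.55·0.8 + 0.778412·0.55·0.2 = 0.409843
Posterior = 0.332940 / 0.409843 ≈ 0.812

Now condition on the additional information:
Enumerate both values of genuine code bug and weight by the priors:
  P(test failure | flaky test harness) = 0.53448×0.45 + 0.778412×0.55
        = 0.240516 + 0.428127 = 0.668643
Configurations with genuine code bug contribute 0.428127, so
  P(genuine code bug | test failure, flaky test harness) = 0.428127 / 0.668643 ≈ 0.640
This is intercausal reasoning (explaining away): once flaky test harness accounts for the test failure, genuine code bug becomes less likely.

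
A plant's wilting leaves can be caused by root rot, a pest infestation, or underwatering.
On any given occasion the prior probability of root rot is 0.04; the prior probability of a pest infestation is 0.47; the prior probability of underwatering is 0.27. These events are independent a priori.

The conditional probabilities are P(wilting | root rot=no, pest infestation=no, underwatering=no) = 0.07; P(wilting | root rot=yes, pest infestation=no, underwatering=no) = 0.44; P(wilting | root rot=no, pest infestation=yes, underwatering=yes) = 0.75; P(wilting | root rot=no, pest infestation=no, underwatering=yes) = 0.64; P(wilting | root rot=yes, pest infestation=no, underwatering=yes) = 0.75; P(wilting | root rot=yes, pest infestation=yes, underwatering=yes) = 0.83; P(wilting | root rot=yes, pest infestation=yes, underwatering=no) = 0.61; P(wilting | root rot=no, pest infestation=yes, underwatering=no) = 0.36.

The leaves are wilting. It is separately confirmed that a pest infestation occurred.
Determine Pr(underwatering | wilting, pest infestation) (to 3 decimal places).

Weight on underwatering=true, given the evidence: 0.194400 + 0.008964 = 0.203364
Denominator P(wilting | pest infestation): 0.36×0.96×0.73 + 0.75×0.96×0.27 + 0.61×0.04×0.73 + 0.83×0.04×0.27 = 0.473464
P(underwatering | wilting, pest infestation) = 0.203364/0.473464 ≈ 0.430

Pr(underwatering | wilting, pest infestation) ≈ 0.430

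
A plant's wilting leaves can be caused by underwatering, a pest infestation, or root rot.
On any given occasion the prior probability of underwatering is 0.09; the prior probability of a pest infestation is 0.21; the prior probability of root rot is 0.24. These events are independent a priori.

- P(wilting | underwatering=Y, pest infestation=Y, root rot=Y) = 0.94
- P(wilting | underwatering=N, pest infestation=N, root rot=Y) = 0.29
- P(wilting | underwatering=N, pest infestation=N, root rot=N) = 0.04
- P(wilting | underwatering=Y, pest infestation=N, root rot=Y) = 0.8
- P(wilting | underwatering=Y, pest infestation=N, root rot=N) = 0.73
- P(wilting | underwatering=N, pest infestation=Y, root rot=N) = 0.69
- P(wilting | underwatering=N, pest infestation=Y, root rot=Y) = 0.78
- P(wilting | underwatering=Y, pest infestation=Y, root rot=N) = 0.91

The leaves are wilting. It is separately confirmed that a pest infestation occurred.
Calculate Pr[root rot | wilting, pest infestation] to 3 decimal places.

By total probability over the 4 (underwatering, root rot) configurations:
  P(wilting | pest infestation) = 0.69*0.91*0.76 + 0.78*0.91*0.24 + 0.91*0.09*0.76 + 0.94*0.09*0.24
        = 0.477204 + 0.170352 + 0.062244 + 0.020304 = 0.730104
The terms with root rot present sum to 0.190656, so
  P(root rot | wilting, pest infestation) = 0.190656 / 0.730104 ≈ 0.261

Pr[root rot | wilting, pest infestation] ≈ 0.261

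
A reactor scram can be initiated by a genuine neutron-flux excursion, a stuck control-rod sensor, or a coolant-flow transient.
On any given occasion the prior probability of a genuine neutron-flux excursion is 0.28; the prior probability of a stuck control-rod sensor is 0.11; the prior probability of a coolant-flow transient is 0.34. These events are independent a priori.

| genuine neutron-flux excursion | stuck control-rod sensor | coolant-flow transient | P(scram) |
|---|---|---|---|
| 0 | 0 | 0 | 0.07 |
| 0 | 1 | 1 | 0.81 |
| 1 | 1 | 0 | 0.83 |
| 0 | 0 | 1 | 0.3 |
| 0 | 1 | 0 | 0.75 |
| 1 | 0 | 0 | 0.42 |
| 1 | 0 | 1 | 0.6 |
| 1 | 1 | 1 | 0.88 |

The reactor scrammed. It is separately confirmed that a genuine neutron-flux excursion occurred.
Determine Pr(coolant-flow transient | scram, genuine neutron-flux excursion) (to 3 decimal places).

Enumerate the 4 (stuck control-rod sensor, coolant-flow transient) configurations and weight by the priors:
  P(scram | genuine neutron-flux excursion) = 0.42·0.89·0.66 + 0.6·0.89·0.34 + 0.83·0.11·0.66 + 0.88·0.11·0.34
        = 0.246708 + 0.181560 + 0.060258 + 0.032912 = 0.521438
The terms with coolant-flow transient present sum to 0.214472, so
  P(coolant-flow transient | scram, genuine neutron-flux excursion) = 0.214472 / 0.521438 ≈ 0.411

Pr(coolant-flow transient | scram, genuine neutron-flux excursion) ≈ 0.411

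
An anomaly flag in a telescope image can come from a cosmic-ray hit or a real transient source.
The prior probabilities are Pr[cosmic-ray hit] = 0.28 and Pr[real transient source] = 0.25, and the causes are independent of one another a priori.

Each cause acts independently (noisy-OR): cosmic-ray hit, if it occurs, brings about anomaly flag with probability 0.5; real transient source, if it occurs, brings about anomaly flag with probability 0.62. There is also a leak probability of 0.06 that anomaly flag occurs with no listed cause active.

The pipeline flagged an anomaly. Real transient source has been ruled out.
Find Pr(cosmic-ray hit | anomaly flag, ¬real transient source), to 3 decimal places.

Pr(cosmic-ray hit | anomaly flag, ¬real transient source) ≈ 0.775

Under noisy-OR, P(anomaly flag | causes) = 1 − (1−0.06)·∏(1−qᵢ) over the active causes.
Sum P(anomaly flag|·) weighted by the priors over both values of cosmic-ray hit:
  P(anomaly flag | ¬real transient source) = 0.06*0.72 + 0.53*0.28
        = 0.043200 + 0.148400 = 0.191600
The terms with cosmic-ray hit present sum to 0.148400, so
  P(cosmic-ray hit | anomaly flag, ¬real transient source) = 0.148400 / 0.191600 ≈ 0.775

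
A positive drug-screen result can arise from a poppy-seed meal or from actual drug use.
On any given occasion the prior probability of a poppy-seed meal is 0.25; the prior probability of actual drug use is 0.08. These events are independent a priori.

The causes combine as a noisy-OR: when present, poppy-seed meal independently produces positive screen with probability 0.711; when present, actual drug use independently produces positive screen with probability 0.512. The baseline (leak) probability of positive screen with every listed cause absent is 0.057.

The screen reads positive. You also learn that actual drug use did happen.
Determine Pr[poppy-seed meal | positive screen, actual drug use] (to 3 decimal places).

Under noisy-OR, P(positive screen | causes) = 1 − (1−0.057)·∏(1−qᵢ) over the active causes.
Enumerate both values of poppy-seed meal and weight by the priors:
  P(positive screen | actual drug use) = 0.539816*0.75 + 0.867007*0.25
        = 0.404862 + 0.216752 = 0.621614
The terms with poppy-seed meal present sum to 0.216752, so
  P(poppy-seed meal | positive screen, actual drug use) = 0.216752 / 0.621614 ≈ 0.349

Pr[poppy-seed meal | positive screen, actual drug use] ≈ 0.349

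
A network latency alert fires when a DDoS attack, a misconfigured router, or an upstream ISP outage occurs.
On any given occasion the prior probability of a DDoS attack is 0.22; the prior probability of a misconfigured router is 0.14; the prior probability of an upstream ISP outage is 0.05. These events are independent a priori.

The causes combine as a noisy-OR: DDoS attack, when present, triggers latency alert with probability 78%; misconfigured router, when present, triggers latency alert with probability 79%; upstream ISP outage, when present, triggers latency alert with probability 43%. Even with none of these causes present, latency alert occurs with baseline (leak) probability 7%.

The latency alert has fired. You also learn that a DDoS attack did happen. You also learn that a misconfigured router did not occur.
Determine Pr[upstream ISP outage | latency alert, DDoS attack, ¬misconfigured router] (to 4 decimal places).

Under noisy-OR, P(latency alert | causes) = 1 − (1−0.07)·∏(1−qᵢ) over the active causes.
By total probability over both values of upstream ISP outage:
  P(latency alert | DDoS attack, ¬misconfigured router) = 0.7954×0.95 + 0.883378×0.05
        = 0.755630 + 0.044169 = 0.799799
Keeping only the upstream ISP outage-present terms gives 0.044169, so
  P(upstream ISP outage | latency alert, DDoS attack, ¬misconfigured router) = 0.044169 / 0.799799 ≈ 0.0552

Pr[upstream ISP outage | latency alert, DDoS attack, ¬misconfigured router] ≈ 0.0552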